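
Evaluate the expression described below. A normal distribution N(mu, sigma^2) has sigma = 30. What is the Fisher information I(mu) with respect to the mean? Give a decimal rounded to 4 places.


The Fisher information for the mean of a normal distribution is I(mu) = 1/sigma^2.
sigma = 30, so sigma^2 = 900.
I(mu) = 1/900 = 0.0011

0.0011


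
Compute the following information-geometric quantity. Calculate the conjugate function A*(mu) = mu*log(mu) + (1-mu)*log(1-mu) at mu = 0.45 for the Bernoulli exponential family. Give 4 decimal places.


Legendre transform for Bernoulli:
A*(mu) = mu*log(mu) + (1-mu)*log(1-mu).
mu = 0.45, 1-mu = 0.55.
mu*log(mu) = 0.45*log(0.45) = -0.359328.
(1-mu)*log(1-mu) = 0.55*log(0.55) = -0.32881.
A* = -0.359328 + -0.32881 = -0.6881

-0.6881


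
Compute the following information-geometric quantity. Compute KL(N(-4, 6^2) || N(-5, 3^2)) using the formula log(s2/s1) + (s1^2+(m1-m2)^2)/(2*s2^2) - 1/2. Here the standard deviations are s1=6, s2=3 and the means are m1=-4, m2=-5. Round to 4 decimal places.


KL divergence between normal distributions:
KL = log(s2/s1) + (s1^2 + (m1-m2)^2)/(2*s2^2) - 1/2.
log(3/6) = -0.693147.
(6^2 + (-4--5)^2)/(2*3^2) = (36 + 1)/18 = 2.055556.
KL = -0.693147 + 2.055556 - 0.5 = 0.8624

0.8624


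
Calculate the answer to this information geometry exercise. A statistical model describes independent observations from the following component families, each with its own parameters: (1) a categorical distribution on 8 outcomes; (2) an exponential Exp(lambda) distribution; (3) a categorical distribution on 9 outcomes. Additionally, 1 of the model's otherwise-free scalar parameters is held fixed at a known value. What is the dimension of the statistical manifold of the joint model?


The dimension of a statistical manifold equals the number of free
(independent) real parameters of the model. For a product of independent
blocks the parameter counts add.
- categorical on 8 outcomes (probabilities sum to 1): 8-1 = 7.
- exponential (lambda): 1.
- categorical on 9 outcomes (probabilities sum to 1): 9-1 = 8.
Total = 7 + 1 + 8 = 16.
1 parameter(s) fixed at known values: 16 - 1 = 15.
Dimension = 15

15


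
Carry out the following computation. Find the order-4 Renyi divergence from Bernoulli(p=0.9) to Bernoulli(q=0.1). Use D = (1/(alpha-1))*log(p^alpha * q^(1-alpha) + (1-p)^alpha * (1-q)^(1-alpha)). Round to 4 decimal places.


Renyi divergence of order alpha between Bernoulli distributions:
D = (1/(alpha-1))*log(p^alpha * q^(1-alpha) + (1-p)^alpha * (1-q)^(1-alpha)).
alpha = 4, p = 0.9, q = 0.1.
p^alpha * q^(1-alpha) = 0.9^4 * 0.1^-3 = 656.1.
(1-p)^alpha * (1-q)^(1-alpha) = 0.1^4 * 0.9^-3 = 0.000137.
sum = 656.1 + 0.000137 = 656.100137.
D = (1/3)*log(656.100137) = 2.1621

2.1621


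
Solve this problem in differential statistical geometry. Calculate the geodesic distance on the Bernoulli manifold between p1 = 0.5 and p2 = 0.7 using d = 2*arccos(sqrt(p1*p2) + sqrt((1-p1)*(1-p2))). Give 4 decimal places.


Geodesic distance on Bernoulli manifold:
d(p1,p2) = 2*arccos(sqrt(p1*p2) + sqrt((1-p1)*(1-p2))).
sqrt(p1*p2) = sqrt(0.5*0.7) = 0.591608.
sqrt((1-p1)*(1-p2)) = sqrt(0.5*0.3) = 0.387298.
arg = 0.591608 + 0.387298 = 0.978906.
d = 2*arccos(0.978906) = 0.4115

0.4115


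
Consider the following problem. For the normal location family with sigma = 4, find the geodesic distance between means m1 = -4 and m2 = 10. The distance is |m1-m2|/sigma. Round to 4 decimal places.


On the fixed-variance normal subfamily, geodesic distance = |m1-m2|/sigma.
|-4 - 10| = 14.
sigma = 4.
d = 14/4 = 3.5000

3.5000


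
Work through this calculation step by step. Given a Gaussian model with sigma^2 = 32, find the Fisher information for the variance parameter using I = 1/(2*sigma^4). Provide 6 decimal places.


Fisher information for variance: I(sigma^2) = 1/(2*sigma^4).
sigma^2 = 32, so sigma^4 = 1024.
I = 1/(2*1024) = 1/2048 = 0.000488

0.000488


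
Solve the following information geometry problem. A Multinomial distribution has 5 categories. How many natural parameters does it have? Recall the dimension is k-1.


Exponential family dimension calculation:
For Multinomial with k=5 categories, dim = k-1 = 4.

4


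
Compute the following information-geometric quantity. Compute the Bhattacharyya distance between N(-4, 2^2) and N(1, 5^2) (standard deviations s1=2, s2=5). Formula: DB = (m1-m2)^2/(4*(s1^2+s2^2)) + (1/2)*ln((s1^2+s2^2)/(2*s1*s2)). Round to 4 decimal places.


Bhattacharyya distance between two Gaussians:
DB = (m1-m2)^2/(4*(s1^2+s2^2)) + (1/2)*ln((s1^2+s2^2)/(2*s1*s2)).
(m1-m2)^2 = (-5)^2 = 25.
s1^2+s2^2 = 4 + 25 = 29.
term1 = 25/116 = 0.215517.
term2 = 0.5*ln(29/20.0) = 0.185782.
DB = 0.215517 + 0.185782 = 0.4013

0.4013


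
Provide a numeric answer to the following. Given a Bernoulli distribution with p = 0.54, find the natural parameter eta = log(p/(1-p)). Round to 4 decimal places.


Natural parameter for Bernoulli: eta = log(p/(1-p)).
p = 0.54, 1-p = 0.46.
p/(1-p) = 1.173913.
eta = log(1.173913) = 0.1603

0.1603


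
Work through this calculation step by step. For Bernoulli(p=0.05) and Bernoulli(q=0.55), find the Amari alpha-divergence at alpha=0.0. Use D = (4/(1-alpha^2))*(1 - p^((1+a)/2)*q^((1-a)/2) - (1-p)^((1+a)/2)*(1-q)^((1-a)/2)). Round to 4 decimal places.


Amari alpha-divergence:
D = (4/(1-alpha^2))*(1 - p^((1+a)/2)*q^((1-a)/2) - (1-p)^((1+a)/2)*(1-q)^((1-a)/2)).
alpha = 0.0, p = 0.05, q = 0.55.
e1 = (1+alpha)/2 = 0.5, e2 = (1-alpha)/2 = 0.5.
t1 = p^e1 * q^e2 = 0.05^0.5 * 0.55^0.5 = 0.165831.
t2 = (1-p)^e1 * (1-q)^e2 = 0.95^0.5 * 0.45^0.5 = 0.653835.
4/(1-alpha^2) = 4.0.
D = 4.0*(1 - 0.165831 - 0.653835) = 0.7213

0.7213


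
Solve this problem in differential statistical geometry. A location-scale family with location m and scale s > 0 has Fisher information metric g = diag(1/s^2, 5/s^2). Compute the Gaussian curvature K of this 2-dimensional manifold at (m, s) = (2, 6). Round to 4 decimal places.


The metric has the form g = (A dm^2 + B ds^2)/s^2 with A = 1, B = 5.
Substitute u = sqrt(A/B)*m: g = B*(du^2 + ds^2)/s^2, i.e. B times the
Poincare upper half-plane metric, which has constant Gaussian curvature -1.
Scaling a 2D metric by a constant c divides the Gaussian curvature by c,
so K = -1/B = -1/(5) = -0.2000 everywhere (the point (m, s) = (2, 6) is irrelevant:
the curvature is constant).
The requested Gaussian curvature is K = -0.2000.

-0.2000


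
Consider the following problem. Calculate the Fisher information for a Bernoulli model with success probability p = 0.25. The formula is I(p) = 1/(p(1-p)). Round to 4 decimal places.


For Bernoulli(p), Fisher information is I(p) = 1/(p*(1-p)).
p = 0.25, 1-p = 0.75.
p*(1-p) = 0.1875.
I(p) = 1/0.1875 = 5.3333

5.3333


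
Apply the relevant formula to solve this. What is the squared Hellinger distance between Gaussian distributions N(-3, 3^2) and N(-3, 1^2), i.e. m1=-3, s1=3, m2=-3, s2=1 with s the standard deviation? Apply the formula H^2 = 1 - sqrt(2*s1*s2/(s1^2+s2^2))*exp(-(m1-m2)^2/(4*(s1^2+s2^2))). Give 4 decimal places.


Squared Hellinger distance for Gaussians:
H^2 = 1 - sqrt(2*s1*s2/(s1^2+s2^2)) * exp(-(m1-m2)^2/(4*(s1^2+s2^2))).
s1^2 = 9, s2^2 = 1, s1^2+s2^2 = 10.
sqrt(2*3*1/(10)) = 0.774597.
(m1-m2)^2 = (0)^2 = 0.
exp(-0/(4*10)) = exp(0.0) = 1.0.
H^2 = 1 - 0.774597*1.0 = 0.2254

0.2254


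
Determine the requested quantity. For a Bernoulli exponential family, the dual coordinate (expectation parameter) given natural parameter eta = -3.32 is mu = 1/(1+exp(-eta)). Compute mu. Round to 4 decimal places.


Dual coordinate (expectation parameter) for Bernoulli:
mu = 1/(1+exp(-eta)).
eta = -3.32.
exp(-eta) = exp(3.32) = 27.660351.
mu = 1/(1+27.660351) = 0.0349

0.0349


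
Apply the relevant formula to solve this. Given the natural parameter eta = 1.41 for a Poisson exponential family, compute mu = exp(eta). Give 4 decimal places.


Expectation parameter for Poisson exponential family:
mu = exp(eta).
eta = 1.41.
mu = exp(1.41) = 4.0960

4.0960


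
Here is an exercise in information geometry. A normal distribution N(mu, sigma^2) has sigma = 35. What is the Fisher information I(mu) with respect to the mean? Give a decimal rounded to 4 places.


The Fisher information for the mean of a normal distribution is I(mu) = 1/sigma^2.
sigma = 35, so sigma^2 = 1225.
I(mu) = 1/1225 = 0.0008

0.0008


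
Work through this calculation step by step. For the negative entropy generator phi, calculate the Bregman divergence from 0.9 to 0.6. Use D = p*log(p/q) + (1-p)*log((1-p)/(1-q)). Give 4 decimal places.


Bregman divergence with negative entropy generator:
D = p*log(p/q) + (1-p)*log((1-p)/(1-q)).
p = 0.9, q = 0.6.
p*log(p/q) = 0.9*log(0.9/0.6) = 0.364919.
(1-p)*log((1-p)/(1-q)) = 0.1*log(0.1/0.4) = -0.138629.
D = 0.364919 + -0.138629 = 0.2263

0.2263


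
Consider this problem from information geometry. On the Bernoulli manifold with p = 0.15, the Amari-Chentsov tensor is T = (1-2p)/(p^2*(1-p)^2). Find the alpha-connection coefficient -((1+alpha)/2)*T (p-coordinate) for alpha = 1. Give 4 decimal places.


Skewness (Amari-Chentsov) tensor: T = (1-2p)/(p^2*(1-p)^2).
p = 0.15, 1-2p = 0.7, p^2 = 0.0225, (1-p)^2 = 0.7225.
T = 0.7/(0.0225 * 0.7225) = 43.060361.
In the p-coordinate, Gamma^(alpha) = Gamma^(0) - (alpha/2)*T with Gamma^(0) = (1/2)*g'(p) = -T/2,
so Gamma^(alpha) = -((1+alpha)/2)*T.
alpha = 1, -(1+alpha)/2 = -1.0.
Gamma = -1.0 * 43.060361 = -43.0604

-43.0604


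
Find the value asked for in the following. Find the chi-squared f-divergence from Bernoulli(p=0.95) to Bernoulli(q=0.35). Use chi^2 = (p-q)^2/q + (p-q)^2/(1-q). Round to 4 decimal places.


Chi-squared divergence between Bernoulli distributions:
chi^2 = (p-q)^2/q + (p-q)^2/(1-q).
p = 0.95, q = 0.35, p-q = 0.6.
(p-q)^2 = 0.36.
term1 = 0.36/0.35 = 1.028571.
term2 = 0.36/0.65 = 0.553846.
chi^2 = 1.028571 + 0.553846 = 1.5824

1.5824


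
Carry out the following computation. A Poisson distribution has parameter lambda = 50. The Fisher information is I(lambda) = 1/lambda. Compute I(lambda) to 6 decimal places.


Fisher information for Poisson: I(lambda) = 1/lambda.
lambda = 50.
I(lambda) = 1/50 = 0.020000

0.020000


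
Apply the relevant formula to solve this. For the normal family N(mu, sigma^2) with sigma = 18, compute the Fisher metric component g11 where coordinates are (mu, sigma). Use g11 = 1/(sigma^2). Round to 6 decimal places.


For the 2-parameter normal family, the Fisher metric has:
  g11 = 1/sigma^2, g22 = 2/sigma^2.
sigma = 18, sigma^2 = 324.
g11 = 0.003086

0.003086


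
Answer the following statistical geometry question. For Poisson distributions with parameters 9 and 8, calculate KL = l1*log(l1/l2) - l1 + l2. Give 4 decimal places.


KL divergence for Poisson:
KL = l1*log(l1/l2) - l1 + l2.
l1 = 9, l2 = 8.
log(9/8) = 0.117783.
l1*log(l1/l2) = 9 * 0.117783 = 1.060047.
KL = 1.060047 - 9 + 8 = 0.0600

0.0600


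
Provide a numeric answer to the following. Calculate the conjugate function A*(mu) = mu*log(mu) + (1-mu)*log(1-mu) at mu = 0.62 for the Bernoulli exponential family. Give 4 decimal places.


Legendre transform for Bernoulli:
A*(mu) = mu*log(mu) + (1-mu)*log(1-mu).
mu = 0.62, 1-mu = 0.38.
mu*log(mu) = 0.62*log(0.62) = -0.296382.
(1-mu)*log(1-mu) = 0.38*log(0.38) = -0.367682.
A* = -0.296382 + -0.367682 = -0.6641

-0.6641


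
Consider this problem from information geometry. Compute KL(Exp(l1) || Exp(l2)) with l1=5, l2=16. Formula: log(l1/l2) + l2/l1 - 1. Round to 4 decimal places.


KL divergence for exponential family:
KL = log(l1/l2) + l2/l1 - 1.
log(5/16) = -1.163151.
16/5 = 3.2.
KL = -1.163151 + 3.2 - 1 = 1.0368

1.0368


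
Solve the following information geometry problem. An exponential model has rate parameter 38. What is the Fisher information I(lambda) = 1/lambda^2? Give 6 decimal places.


Fisher information for exponential: I(lambda) = 1/lambda^2.
lambda = 38, lambda^2 = 1444.
I = 1/1444 = 0.000693

0.000693


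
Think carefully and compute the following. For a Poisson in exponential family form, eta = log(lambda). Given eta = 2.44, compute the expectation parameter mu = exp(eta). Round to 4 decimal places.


Expectation parameter for Poisson exponential family:
mu = exp(eta).
eta = 2.44.
mu = exp(2.44) = 11.4730

11.4730


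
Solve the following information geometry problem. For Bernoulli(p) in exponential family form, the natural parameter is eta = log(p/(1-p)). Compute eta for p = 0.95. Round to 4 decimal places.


Natural parameter for Bernoulli: eta = log(p/(1-p)).
p = 0.95, 1-p = 0.05.
p/(1-p) = 19.0.
eta = log(19.0) = 2.9444

2.9444


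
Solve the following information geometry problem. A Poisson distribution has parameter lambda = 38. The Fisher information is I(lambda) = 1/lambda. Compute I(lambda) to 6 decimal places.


Fisher information for Poisson: I(lambda) = 1/lambda.
lambda = 38.
I(lambda) = 1/38 = 0.026316

0.026316


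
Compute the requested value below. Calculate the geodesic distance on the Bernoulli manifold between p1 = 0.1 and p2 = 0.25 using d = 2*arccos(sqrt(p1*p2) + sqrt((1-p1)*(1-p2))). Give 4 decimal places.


Geodesic distance on Bernoulli manifold:
d(p1,p2) = 2*arccos(sqrt(p1*p2) + sqrt((1-p1)*(1-p2))).
sqrt(p1*p2) = sqrt(0.1*0.25) = 0.158114.
sqrt((1-p1)*(1-p2)) = sqrt(0.9*0.75) = 0.821584.
arg = 0.158114 + 0.821584 = 0.979698.
d = 2*arccos(0.979698) = 0.4037

0.4037


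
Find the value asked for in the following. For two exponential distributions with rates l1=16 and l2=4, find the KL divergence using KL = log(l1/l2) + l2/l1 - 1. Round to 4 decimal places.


KL divergence for exponential family:
KL = log(l1/l2) + l2/l1 - 1.
log(16/4) = 1.386294.
4/16 = 0.25.
KL = 1.386294 + 0.25 - 1 = 0.6363

0.6363


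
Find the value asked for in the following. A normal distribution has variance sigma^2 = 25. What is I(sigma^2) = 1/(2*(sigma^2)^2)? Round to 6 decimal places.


Fisher information for variance: I(sigma^2) = 1/(2*sigma^4).
sigma^2 = 25, so sigma^4 = 625.
I = 1/(2*625) = 1/1250 = 0.000800

0.000800


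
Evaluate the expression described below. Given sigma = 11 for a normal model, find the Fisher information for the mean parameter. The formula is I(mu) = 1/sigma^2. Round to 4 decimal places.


The Fisher information for the mean of a normal distribution is I(mu) = 1/sigma^2.
sigma = 11, so sigma^2 = 121.
I(mu) = 1/121 = 0.0083

0.0083


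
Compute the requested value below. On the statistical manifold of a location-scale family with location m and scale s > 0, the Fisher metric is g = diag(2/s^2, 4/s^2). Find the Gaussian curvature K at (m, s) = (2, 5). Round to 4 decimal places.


The metric has the form g = (A dm^2 + B ds^2)/s^2 with A = 2, B = 4.
Substitute u = sqrt(A/B)*m: g = B*(du^2 + ds^2)/s^2, i.e. B times the
Poincare upper half-plane metric, which has constant Gaussian curvature -1.
Scaling a 2D metric by a constant c divides the Gaussian curvature by c,
so K = -1/B = -1/(4) = -0.2500 everywhere (the point (m, s) = (2, 5) is irrelevant:
the curvature is constant).
The requested Gaussian curvature is K = -0.2500.

-0.2500


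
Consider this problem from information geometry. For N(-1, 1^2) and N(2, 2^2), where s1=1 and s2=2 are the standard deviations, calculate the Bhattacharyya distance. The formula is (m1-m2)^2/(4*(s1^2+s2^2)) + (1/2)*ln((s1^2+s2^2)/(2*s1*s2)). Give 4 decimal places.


Bhattacharyya distance between two Gaussians:
DB = (m1-m2)^2/(4*(s1^2+s2^2)) + (1/2)*ln((s1^2+s2^2)/(2*s1*s2)).
(m1-m2)^2 = (-3)^2 = 9.
s1^2+s2^2 = 1 + 4 = 5.
term1 = 9/20 = 0.45.
term2 = 0.5*ln(5/4.0) = 0.111572.
DB = 0.45 + 0.111572 = 0.5616

0.5616


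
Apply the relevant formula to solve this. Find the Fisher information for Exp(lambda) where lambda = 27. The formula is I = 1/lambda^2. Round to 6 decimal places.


Fisher information for exponential: I(lambda) = 1/lambda^2.
lambda = 27, lambda^2 = 729.
I = 1/729 = 0.001372

0.001372


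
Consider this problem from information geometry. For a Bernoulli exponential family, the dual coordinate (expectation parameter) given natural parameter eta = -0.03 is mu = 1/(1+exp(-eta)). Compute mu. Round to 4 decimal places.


Dual coordinate (expectation parameter) for Bernoulli:
mu = 1/(1+exp(-eta)).
eta = -0.03.
exp(-eta) = exp(0.03) = 1.030455.
mu = 1/(1+1.030455) = 0.4925

0.4925


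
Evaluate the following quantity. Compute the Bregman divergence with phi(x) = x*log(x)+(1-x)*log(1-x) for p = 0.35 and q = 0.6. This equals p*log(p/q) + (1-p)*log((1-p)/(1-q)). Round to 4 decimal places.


Bregman divergence with negative entropy generator:
D = p*log(p/q) + (1-p)*log((1-p)/(1-q)).
p = 0.35, q = 0.6.
p*log(p/q) = 0.35*log(0.35/0.6) = -0.188649.
(1-p)*log((1-p)/(1-q)) = 0.65*log(0.65/0.4) = 0.31558.
D = -0.188649 + 0.31558 = 0.1269

0.1269


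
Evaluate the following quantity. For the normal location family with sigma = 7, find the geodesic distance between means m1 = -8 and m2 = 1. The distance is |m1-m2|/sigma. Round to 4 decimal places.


On the fixed-variance normal subfamily, geodesic distance = |m1-m2|/sigma.
|-8 - 1| = 9.
sigma = 7.
d = 9/7 = 1.2857

1.2857


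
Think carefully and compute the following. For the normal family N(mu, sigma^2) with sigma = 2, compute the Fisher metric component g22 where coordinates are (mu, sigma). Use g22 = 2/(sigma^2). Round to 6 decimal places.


For the 2-parameter normal family, the Fisher metric has:
  g11 = 1/sigma^2, g22 = 2/sigma^2.
sigma = 2, sigma^2 = 4.
g22 = 0.500000

0.500000


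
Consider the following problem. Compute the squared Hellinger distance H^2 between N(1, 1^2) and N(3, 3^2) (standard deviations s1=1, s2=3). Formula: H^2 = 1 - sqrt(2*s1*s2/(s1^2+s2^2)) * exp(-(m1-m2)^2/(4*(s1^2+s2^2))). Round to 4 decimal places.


Squared Hellinger distance for Gaussians:
H^2 = 1 - sqrt(2*s1*s2/(s1^2+s2^2)) * exp(-(m1-m2)^2/(4*(s1^2+s2^2))).
s1^2 = 1, s2^2 = 9, s1^2+s2^2 = 10.
sqrt(2*1*3/(10)) = 0.774597.
(m1-m2)^2 = (-2)^2 = 4.
exp(-4/(4*10)) = exp(-0.1) = 0.904837.
H^2 = 1 - 0.774597*0.904837 = 0.2991

0.2991


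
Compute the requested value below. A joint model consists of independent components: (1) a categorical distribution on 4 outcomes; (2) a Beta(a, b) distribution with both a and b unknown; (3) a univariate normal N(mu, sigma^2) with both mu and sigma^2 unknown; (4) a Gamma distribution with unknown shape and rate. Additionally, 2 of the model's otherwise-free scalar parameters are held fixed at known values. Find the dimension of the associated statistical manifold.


The dimension of a statistical manifold equals the number of free
(independent) real parameters of the model. For a product of independent
blocks the parameter counts add.
- categorical on 4 outcomes (probabilities sum to 1): 4-1 = 3.
- Beta (a, b): 2.
- normal (mu, sigma^2): 2.
- Gamma (shape, rate): 2.
Total = 3 + 2 + 2 + 2 = 9.
2 parameter(s) fixed at known values: 9 - 2 = 7.
Dimension = 7

7


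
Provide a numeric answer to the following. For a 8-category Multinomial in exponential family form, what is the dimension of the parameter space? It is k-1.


Exponential family dimension calculation:
For Multinomial with k=8 categories, dim = k-1 = 7.

7


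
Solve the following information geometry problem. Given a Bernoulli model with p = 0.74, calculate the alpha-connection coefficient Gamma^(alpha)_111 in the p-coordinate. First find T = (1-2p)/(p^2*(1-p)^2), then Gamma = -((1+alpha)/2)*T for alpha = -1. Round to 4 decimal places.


Skewness (Amari-Chentsov) tensor: T = (1-2p)/(p^2*(1-p)^2).
p = 0.74, 1-2p = -0.48, p^2 = 0.5476, (1-p)^2 = 0.0676.
T = -0.48/(0.5476 * 0.0676) = -12.966749.
In the p-coordinate, Gamma^(alpha) = Gamma^(0) - (alpha/2)*T with Gamma^(0) = (1/2)*g'(p) = -T/2,
so Gamma^(alpha) = -((1+alpha)/2)*T.
alpha = -1, -(1+alpha)/2 = 0.0.
Gamma = 0.0 * -12.966749 = 0.0000

0.0000


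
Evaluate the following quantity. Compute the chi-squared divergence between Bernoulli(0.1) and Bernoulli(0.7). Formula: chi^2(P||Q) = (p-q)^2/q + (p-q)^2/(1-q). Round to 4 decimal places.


Chi-squared divergence between Bernoulli distributions:
chi^2 = (p-q)^2/q + (p-q)^2/(1-q).
p = 0.1, q = 0.7, p-q = -0.6.
(p-q)^2 = 0.36.
term1 = 0.36/0.7 = 0.514286.
term2 = 0.36/0.3 = 1.2.
chi^2 = 0.514286 + 1.2 = 1.7143

1.7143


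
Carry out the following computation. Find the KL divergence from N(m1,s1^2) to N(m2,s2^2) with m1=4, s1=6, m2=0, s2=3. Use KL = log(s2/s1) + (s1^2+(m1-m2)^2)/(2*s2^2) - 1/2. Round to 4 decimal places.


KL divergence between normal distributions:
KL = log(s2/s1) + (s1^2 + (m1-m2)^2)/(2*s2^2) - 1/2.
log(3/6) = -0.693147.
(6^2 + (4-0)^2)/(2*3^2) = (36 + 16)/18 = 2.888889.
KL = -0.693147 + 2.888889 - 0.5 = 1.6957

1.6957


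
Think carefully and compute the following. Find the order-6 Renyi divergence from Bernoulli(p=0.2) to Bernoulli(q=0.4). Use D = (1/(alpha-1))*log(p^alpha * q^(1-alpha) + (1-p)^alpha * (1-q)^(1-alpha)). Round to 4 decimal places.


Renyi divergence of order alpha between Bernoulli distributions:
D = (1/(alpha-1))*log(p^alpha * q^(1-alpha) + (1-p)^alpha * (1-q)^(1-alpha)).
alpha = 6, p = 0.2, q = 0.4.
p^alpha * q^(1-alpha) = 0.2^6 * 0.4^-5 = 0.00625.
(1-p)^alpha * (1-q)^(1-alpha) = 0.8^6 * 0.6^-5 = 3.371193.
sum = 0.00625 + 3.371193 = 3.377443.
D = (1/5)*log(3.377443) = 0.2434

0.2434


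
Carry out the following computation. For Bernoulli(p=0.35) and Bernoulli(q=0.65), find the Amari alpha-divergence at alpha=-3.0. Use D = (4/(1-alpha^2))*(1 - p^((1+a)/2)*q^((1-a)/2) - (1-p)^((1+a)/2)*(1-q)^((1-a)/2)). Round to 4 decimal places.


Amari alpha-divergence:
D = (4/(1-alpha^2))*(1 - p^((1+a)/2)*q^((1-a)/2) - (1-p)^((1+a)/2)*(1-q)^((1-a)/2)).
alpha = -3.0, p = 0.35, q = 0.65.
e1 = (1+alpha)/2 = -1.0, e2 = (1-alpha)/2 = 2.0.
t1 = p^e1 * q^e2 = 0.35^-1.0 * 0.65^2.0 = 1.207143.
t2 = (1-p)^e1 * (1-q)^e2 = 0.65^-1.0 * 0.35^2.0 = 0.188462.
4/(1-alpha^2) = -0.5.
D = -0.5*(1 - 1.207143 - 0.188462) = 0.1978

0.1978


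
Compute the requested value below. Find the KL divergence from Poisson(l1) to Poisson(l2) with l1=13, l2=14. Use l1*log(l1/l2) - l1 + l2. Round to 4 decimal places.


KL divergence for Poisson:
KL = l1*log(l1/l2) - l1 + l2.
l1 = 13, l2 = 14.
log(13/14) = -0.074108.
l1*log(l1/l2) = 13 * -0.074108 = -0.963404.
KL = -0.963404 - 13 + 14 = 0.0366

0.0366


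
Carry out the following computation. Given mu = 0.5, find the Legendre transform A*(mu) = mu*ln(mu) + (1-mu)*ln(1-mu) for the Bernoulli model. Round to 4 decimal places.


Legendre transform for Bernoulli:
A*(mu) = mu*log(mu) + (1-mu)*log(1-mu).
mu = 0.5, 1-mu = 0.5.
mu*log(mu) = 0.5*log(0.5) = -0.346574.
(1-mu)*log(1-mu) = 0.5*log(0.5) = -0.346574.
A* = -0.346574 + -0.346574 = -0.6931

-0.6931


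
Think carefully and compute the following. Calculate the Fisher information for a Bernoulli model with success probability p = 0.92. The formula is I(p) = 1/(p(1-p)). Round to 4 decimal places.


For Bernoulli(p), Fisher information is I(p) = 1/(p*(1-p)).
p = 0.92, 1-p = 0.08.
p*(1-p) = 0.0736.
I(p) = 1/0.0736 = 13.5870

13.5870


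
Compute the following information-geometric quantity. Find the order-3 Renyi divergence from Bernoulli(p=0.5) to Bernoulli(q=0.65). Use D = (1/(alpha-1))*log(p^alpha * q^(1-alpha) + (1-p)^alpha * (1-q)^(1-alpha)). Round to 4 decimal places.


Renyi divergence of order alpha between Bernoulli distributions:
D = (1/(alpha-1))*log(p^alpha * q^(1-alpha) + (1-p)^alpha * (1-q)^(1-alpha)).
alpha = 3, p = 0.5, q = 0.65.
p^alpha * q^(1-alpha) = 0.5^3 * 0.65^-2 = 0.295858.
(1-p)^alpha * (1-q)^(1-alpha) = 0.5^3 * 0.35^-2 = 1.020408.
sum = 0.295858 + 1.020408 = 1.316266.
D = (1/2)*log(1.316266) = 0.1374

0.1374


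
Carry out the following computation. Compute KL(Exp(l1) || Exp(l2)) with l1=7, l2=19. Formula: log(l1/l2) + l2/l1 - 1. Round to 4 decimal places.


KL divergence for exponential family:
KL = log(l1/l2) + l2/l1 - 1.
log(7/19) = -0.998529.
19/7 = 2.714286.
KL = -0.998529 + 2.714286 - 1 = 0.7158

0.7158


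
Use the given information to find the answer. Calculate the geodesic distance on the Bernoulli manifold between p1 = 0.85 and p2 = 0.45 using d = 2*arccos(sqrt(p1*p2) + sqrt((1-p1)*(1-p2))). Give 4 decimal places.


Geodesic distance on Bernoulli manifold:
d(p1,p2) = 2*arccos(sqrt(p1*p2) + sqrt((1-p1)*(1-p2))).
sqrt(p1*p2) = sqrt(0.85*0.45) = 0.618466.
sqrt((1-p1)*(1-p2)) = sqrt(0.15*0.55) = 0.287228.
arg = 0.618466 + 0.287228 = 0.905694.
d = 2*arccos(0.905694) = 0.8756

0.8756


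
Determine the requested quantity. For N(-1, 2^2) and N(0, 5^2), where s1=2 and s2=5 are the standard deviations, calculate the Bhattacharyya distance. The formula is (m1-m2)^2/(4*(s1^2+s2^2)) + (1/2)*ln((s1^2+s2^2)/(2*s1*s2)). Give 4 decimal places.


Bhattacharyya distance between two Gaussians:
DB = (m1-m2)^2/(4*(s1^2+s2^2)) + (1/2)*ln((s1^2+s2^2)/(2*s1*s2)).
(m1-m2)^2 = (-1)^2 = 1.
s1^2+s2^2 = 4 + 25 = 29.
term1 = 1/116 = 0.008621.
term2 = 0.5*ln(29/20.0) = 0.185782.
DB = 0.008621 + 0.185782 = 0.1944

0.1944


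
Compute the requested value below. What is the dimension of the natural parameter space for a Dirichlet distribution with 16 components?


Exponential family dimension calculation:
Dirichlet with 16 components has 16 natural parameters.

16


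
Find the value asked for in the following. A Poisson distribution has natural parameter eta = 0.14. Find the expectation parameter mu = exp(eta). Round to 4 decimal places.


Expectation parameter for Poisson exponential family:
mu = exp(eta).
eta = 0.14.
mu = exp(0.14) = 1.1503

1.1503


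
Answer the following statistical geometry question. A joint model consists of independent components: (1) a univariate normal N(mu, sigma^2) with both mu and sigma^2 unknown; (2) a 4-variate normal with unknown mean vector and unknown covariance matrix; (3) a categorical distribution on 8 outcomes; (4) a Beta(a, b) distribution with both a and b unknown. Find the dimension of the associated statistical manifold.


The dimension of a statistical manifold equals the number of free
(independent) real parameters of the model. For a product of independent
blocks the parameter counts add.
- normal (mu, sigma^2): 2.
- 4-variate normal: 4 (mean) + 4*5/2 = 10 (symmetric covariance) = 14.
- categorical on 8 outcomes (probabilities sum to 1): 8-1 = 7.
- Beta (a, b): 2.
Total = 2 + 14 + 7 + 2 = 25.
Dimension = 25

25


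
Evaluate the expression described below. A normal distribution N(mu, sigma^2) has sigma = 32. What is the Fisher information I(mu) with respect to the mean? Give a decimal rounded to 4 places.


The Fisher information for the mean of a normal distribution is I(mu) = 1/sigma^2.
sigma = 32, so sigma^2 = 1024.
I(mu) = 1/1024 = 0.0010

0.0010


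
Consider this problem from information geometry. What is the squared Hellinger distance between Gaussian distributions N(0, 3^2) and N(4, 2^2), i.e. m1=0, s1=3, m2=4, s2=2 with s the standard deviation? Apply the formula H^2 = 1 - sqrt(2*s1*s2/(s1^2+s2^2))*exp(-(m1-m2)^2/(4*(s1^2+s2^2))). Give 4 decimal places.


Squared Hellinger distance for Gaussians:
H^2 = 1 - sqrt(2*s1*s2/(s1^2+s2^2)) * exp(-(m1-m2)^2/(4*(s1^2+s2^2))).
s1^2 = 9, s2^2 = 4, s1^2+s2^2 = 13.
sqrt(2*3*2/(13)) = 0.960769.
(m1-m2)^2 = (-4)^2 = 16.
exp(-16/(4*13)) = exp(-0.307692) = 0.735141.
H^2 = 1 - 0.960769*0.735141 = 0.2937

0.2937


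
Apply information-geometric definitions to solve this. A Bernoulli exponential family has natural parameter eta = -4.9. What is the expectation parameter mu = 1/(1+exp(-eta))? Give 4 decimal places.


Dual coordinate (expectation parameter) for Bernoulli:
mu = 1/(1+exp(-eta)).
eta = -4.9.
exp(-eta) = exp(4.9) = 134.28978.
mu = 1/(1+134.28978) = 0.0074

0.0074


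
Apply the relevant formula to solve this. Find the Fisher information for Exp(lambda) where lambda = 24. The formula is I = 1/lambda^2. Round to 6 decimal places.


Fisher information for exponential: I(lambda) = 1/lambda^2.
lambda = 24, lambda^2 = 576.
I = 1/576 = 0.001736

0.001736


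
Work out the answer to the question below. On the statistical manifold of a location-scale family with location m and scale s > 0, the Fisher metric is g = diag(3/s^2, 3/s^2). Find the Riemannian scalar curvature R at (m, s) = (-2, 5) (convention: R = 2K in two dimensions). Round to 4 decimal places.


The metric has the form g = (A dm^2 + B ds^2)/s^2 with A = 3, B = 3.
Substitute u = sqrt(A/B)*m: g = B*(du^2 + ds^2)/s^2, i.e. B times the
Poincare upper half-plane metric, which has constant Gaussian curvature -1.
Scaling a 2D metric by a constant c divides the Gaussian curvature by c,
so K = -1/B = -1/(3) = -0.3333 everywhere (the point (m, s) = (-2, 5) is irrelevant:
the curvature is constant).
Scalar curvature in dimension 2: R = 2K = -2/(3) = -0.6667.

-0.6667


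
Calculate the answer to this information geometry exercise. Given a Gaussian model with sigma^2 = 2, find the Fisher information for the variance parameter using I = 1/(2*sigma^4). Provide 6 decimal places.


Fisher information for variance: I(sigma^2) = 1/(2*sigma^4).
sigma^2 = 2, so sigma^4 = 4.
I = 1/(2*4) = 1/8 = 0.125000

0.125000


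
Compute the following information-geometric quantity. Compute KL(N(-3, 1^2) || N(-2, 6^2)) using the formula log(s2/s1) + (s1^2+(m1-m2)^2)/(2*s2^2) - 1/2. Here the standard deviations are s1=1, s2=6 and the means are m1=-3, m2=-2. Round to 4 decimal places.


KL divergence between normal distributions:
KL = log(s2/s1) + (s1^2 + (m1-m2)^2)/(2*s2^2) - 1/2.
log(6/1) = 1.791759.
(1^2 + (-3--2)^2)/(2*6^2) = (1 + 1)/72 = 0.027778.
KL = 1.791759 + 0.027778 - 0.5 = 1.3195

1.3195


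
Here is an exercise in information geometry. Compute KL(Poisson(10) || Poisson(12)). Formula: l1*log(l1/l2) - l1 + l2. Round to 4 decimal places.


KL divergence for Poisson:
KL = l1*log(l1/l2) - l1 + l2.
l1 = 10, l2 = 12.
log(10/12) = -0.182322.
l1*log(l1/l2) = 10 * -0.182322 = -1.823216.
KL = -1.823216 - 10 + 12 = 0.1768

0.1768


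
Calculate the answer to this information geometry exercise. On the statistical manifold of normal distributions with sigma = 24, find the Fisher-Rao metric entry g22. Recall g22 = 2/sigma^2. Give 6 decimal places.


For the 2-parameter normal family, the Fisher metric has:
  g11 = 1/sigma^2, g22 = 2/sigma^2.
sigma = 24, sigma^2 = 576.
g22 = 0.003472

0.003472


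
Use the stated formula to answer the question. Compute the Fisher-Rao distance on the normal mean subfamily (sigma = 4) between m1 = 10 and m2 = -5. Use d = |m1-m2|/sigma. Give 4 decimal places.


On the fixed-variance normal subfamily, geodesic distance = |m1-m2|/sigma.
|10 - -5| = 15.
sigma = 4.
d = 15/4 = 3.7500

3.7500


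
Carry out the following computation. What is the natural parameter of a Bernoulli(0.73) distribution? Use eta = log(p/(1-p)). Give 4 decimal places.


Natural parameter for Bernoulli: eta = log(p/(1-p)).
p = 0.73, 1-p = 0.27.
p/(1-p) = 2.703704.
eta = log(2.703704) = 0.9946

0.9946


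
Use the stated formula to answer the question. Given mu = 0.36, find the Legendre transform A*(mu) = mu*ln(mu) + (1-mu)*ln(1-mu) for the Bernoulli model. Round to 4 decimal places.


Legendre transform for Bernoulli:
A*(mu) = mu*log(mu) + (1-mu)*log(1-mu).
mu = 0.36, 1-mu = 0.64.
mu*log(mu) = 0.36*log(0.36) = -0.367794.
(1-mu)*log(1-mu) = 0.64*log(0.64) = -0.285624.
A* = -0.367794 + -0.285624 = -0.6534

-0.6534


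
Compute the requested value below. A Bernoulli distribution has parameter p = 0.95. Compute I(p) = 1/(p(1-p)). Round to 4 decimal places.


For Bernoulli(p), Fisher information is I(p) = 1/(p*(1-p)).
p = 0.95, 1-p = 0.05.
p*(1-p) = 0.0475.
I(p) = 1/0.0475 = 21.0526

21.0526


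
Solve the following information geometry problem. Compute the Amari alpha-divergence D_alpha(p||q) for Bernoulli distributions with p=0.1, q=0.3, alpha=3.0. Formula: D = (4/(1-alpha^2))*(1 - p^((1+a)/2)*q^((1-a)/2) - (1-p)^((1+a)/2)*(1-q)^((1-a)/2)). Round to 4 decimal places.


Amari alpha-divergence:
D = (4/(1-alpha^2))*(1 - p^((1+a)/2)*q^((1-a)/2) - (1-p)^((1+a)/2)*(1-q)^((1-a)/2)).
alpha = 3.0, p = 0.1, q = 0.3.
e1 = (1+alpha)/2 = 2.0, e2 = (1-alpha)/2 = -1.0.
t1 = p^e1 * q^e2 = 0.1^2.0 * 0.3^-1.0 = 0.033333.
t2 = (1-p)^e1 * (1-q)^e2 = 0.9^2.0 * 0.7^-1.0 = 1.157143.
4/(1-alpha^2) = -0.5.
D = -0.5*(1 - 0.033333 - 1.157143) = 0.0952

0.0952


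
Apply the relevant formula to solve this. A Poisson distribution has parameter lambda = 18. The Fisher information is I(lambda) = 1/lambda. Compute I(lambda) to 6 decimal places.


Fisher information for Poisson: I(lambda) = 1/lambda.
lambda = 18.
I(lambda) = 1/18 = 0.055556

0.055556


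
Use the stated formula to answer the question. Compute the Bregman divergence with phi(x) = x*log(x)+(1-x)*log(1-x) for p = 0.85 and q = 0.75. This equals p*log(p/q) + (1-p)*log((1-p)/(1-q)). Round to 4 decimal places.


Bregman divergence with negative entropy generator:
D = p*log(p/q) + (1-p)*log((1-p)/(1-q)).
p = 0.85, q = 0.75.
p*log(p/q) = 0.85*log(0.85/0.75) = 0.106389.
(1-p)*log((1-p)/(1-q)) = 0.15*log(0.15/0.25) = -0.076624.
D = 0.106389 + -0.076624 = 0.0298

0.0298


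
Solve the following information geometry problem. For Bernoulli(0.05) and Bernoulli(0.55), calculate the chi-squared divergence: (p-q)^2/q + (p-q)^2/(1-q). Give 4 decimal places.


Chi-squared divergence between Bernoulli distributions:
chi^2 = (p-q)^2/q + (p-q)^2/(1-q).
p = 0.05, q = 0.55, p-q = -0.5.
(p-q)^2 = 0.25.
term1 = 0.25/0.55 = 0.454545.
term2 = 0.25/0.45 = 0.555556.
chi^2 = 0.454545 + 0.555556 = 1.0101

1.0101


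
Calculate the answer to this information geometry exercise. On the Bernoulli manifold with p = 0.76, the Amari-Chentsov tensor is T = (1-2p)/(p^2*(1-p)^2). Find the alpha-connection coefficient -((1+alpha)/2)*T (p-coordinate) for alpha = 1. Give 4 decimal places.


Skewness (Amari-Chentsov) tensor: T = (1-2p)/(p^2*(1-p)^2).
p = 0.76, 1-2p = -0.52, p^2 = 0.5776, (1-p)^2 = 0.0576.
T = -0.52/(0.5776 * 0.0576) = -15.629809.
In the p-coordinate, Gamma^(alpha) = Gamma^(0) - (alpha/2)*T with Gamma^(0) = (1/2)*g'(p) = -T/2,
so Gamma^(alpha) = -((1+alpha)/2)*T.
alpha = 1, -(1+alpha)/2 = -1.0.
Gamma = -1.0 * -15.629809 = 15.6298

15.6298


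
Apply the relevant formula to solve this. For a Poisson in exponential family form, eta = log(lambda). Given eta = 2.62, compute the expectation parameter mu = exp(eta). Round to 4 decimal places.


Expectation parameter for Poisson exponential family:
mu = exp(eta).
eta = 2.62.
mu = exp(2.62) = 13.7357

13.7357


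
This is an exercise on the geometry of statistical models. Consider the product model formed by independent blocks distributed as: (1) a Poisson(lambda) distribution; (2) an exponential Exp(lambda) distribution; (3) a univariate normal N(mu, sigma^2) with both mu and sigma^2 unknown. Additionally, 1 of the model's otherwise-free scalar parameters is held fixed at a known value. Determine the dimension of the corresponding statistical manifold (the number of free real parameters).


The dimension of a statistical manifold equals the number of free
(independent) real parameters of the model. For a product of independent
blocks the parameter counts add.
- Poisson (lambda): 1.
- exponential (lambda): 1.
- normal (mu, sigma^2): 2.
Total = 1 + 1 + 2 = 4.
1 parameter(s) fixed at known values: 4 - 1 = 3.
Dimension = 3

3


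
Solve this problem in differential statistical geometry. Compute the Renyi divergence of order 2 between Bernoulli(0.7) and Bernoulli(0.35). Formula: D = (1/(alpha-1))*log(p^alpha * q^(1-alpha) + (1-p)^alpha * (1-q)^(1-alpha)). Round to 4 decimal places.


Renyi divergence of order alpha between Bernoulli distributions:
D = (1/(alpha-1))*log(p^alpha * q^(1-alpha) + (1-p)^alpha * (1-q)^(1-alpha)).
alpha = 2, p = 0.7, q = 0.35.
p^alpha * q^(1-alpha) = 0.7^2 * 0.35^-1 = 1.4.
(1-p)^alpha * (1-q)^(1-alpha) = 0.3^2 * 0.65^-1 = 0.138462.
sum = 1.4 + 0.138462 = 1.538462.
D = (1/1)*log(1.538462) = 0.4308

0.4308


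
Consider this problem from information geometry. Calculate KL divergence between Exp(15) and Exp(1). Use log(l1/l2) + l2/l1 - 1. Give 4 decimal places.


KL divergence for exponential family:
KL = log(l1/l2) + l2/l1 - 1.
log(15/1) = 2.70805.
1/15 = 0.066667.
KL = 2.70805 + 0.066667 - 1 = 1.7747

1.7747


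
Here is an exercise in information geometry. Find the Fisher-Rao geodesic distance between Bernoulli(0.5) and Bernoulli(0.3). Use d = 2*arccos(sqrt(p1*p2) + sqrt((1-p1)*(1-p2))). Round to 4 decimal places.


Geodesic distance on Bernoulli manifold:
d(p1,p2) = 2*arccos(sqrt(p1*p2) + sqrt((1-p1)*(1-p2))).
sqrt(p1*p2) = sqrt(0.5*0.3) = 0.387298.
sqrt((1-p1)*(1-p2)) = sqrt(0.5*0.7) = 0.591608.
arg = 0.387298 + 0.591608 = 0.978906.
d = 2*arccos(0.978906) = 0.4115

0.4115


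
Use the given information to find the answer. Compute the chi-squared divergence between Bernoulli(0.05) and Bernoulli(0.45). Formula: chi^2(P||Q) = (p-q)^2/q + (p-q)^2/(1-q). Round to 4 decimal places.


Chi-squared divergence between Bernoulli distributions:
chi^2 = (p-q)^2/q + (p-q)^2/(1-q).
p = 0.05, q = 0.45, p-q = -0.4.
(p-q)^2 = 0.16.
term1 = 0.16/0.45 = 0.355556.
term2 = 0.16/0.55 = 0.290909.
chi^2 = 0.355556 + 0.290909 = 0.6465

0.6465


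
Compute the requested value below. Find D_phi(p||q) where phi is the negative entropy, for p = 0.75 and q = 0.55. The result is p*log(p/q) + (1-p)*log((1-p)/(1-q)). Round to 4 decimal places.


Bregman divergence with negative entropy generator:
D = p*log(p/q) + (1-p)*log((1-p)/(1-q)).
p = 0.75, q = 0.55.
p*log(p/q) = 0.75*log(0.75/0.55) = 0.232616.
(1-p)*log((1-p)/(1-q)) = 0.25*log(0.25/0.45) = -0.146947.
D = 0.232616 + -0.146947 = 0.0857

0.0857


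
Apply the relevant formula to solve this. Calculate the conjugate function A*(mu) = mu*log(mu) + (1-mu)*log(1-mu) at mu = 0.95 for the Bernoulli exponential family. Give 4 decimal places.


Legendre transform for Bernoulli:
A*(mu) = mu*log(mu) + (1-mu)*log(1-mu).
mu = 0.95, 1-mu = 0.05.
mu*log(mu) = 0.95*log(0.95) = -0.048729.
(1-mu)*log(1-mu) = 0.05*log(0.05) = -0.149787.
A* = -0.048729 + -0.149787 = -0.1985

-0.1985


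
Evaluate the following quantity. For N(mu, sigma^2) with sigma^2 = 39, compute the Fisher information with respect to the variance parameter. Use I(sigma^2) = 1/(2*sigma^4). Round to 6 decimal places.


Fisher information for variance: I(sigma^2) = 1/(2*sigma^4).
sigma^2 = 39, so sigma^4 = 1521.
I = 1/(2*1521) = 1/3042 = 0.000329

0.000329


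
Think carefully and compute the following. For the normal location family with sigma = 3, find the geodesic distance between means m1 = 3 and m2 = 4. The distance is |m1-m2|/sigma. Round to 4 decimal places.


On the fixed-variance normal subfamily, geodesic distance = |m1-m2|/sigma.
|3 - 4| = 1.
sigma = 3.
d = 1/3 = 0.3333

0.3333


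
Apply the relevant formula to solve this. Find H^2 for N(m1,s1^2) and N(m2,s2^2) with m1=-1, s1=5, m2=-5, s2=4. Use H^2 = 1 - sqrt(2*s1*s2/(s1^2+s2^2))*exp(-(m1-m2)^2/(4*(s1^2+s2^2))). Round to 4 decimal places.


Squared Hellinger distance for Gaussians:
H^2 = 1 - sqrt(2*s1*s2/(s1^2+s2^2)) * exp(-(m1-m2)^2/(4*(s1^2+s2^2))).
s1^2 = 25, s2^2 = 16, s1^2+s2^2 = 41.
sqrt(2*5*4/(41)) = 0.98773.
(m1-m2)^2 = (4)^2 = 16.
exp(-16/(4*41)) = exp(-0.097561) = 0.907047.
H^2 = 1 - 0.98773*0.907047 = 0.1041

0.1041


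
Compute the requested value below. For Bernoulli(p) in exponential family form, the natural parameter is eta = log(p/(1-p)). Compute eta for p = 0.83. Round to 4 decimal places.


Natural parameter for Bernoulli: eta = log(p/(1-p)).
p = 0.83, 1-p = 0.17.
p/(1-p) = 4.882353.
eta = log(4.882353) = 1.5856

1.5856


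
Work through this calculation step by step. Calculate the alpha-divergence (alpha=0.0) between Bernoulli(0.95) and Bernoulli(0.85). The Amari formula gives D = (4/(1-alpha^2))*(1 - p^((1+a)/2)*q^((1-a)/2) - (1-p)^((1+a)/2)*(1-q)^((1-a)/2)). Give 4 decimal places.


Amari alpha-divergence:
D = (4/(1-alpha^2))*(1 - p^((1+a)/2)*q^((1-a)/2) - (1-p)^((1+a)/2)*(1-q)^((1-a)/2)).
alpha = 0.0, p = 0.95, q = 0.85.
e1 = (1+alpha)/2 = 0.5, e2 = (1-alpha)/2 = 0.5.
t1 = p^e1 * q^e2 = 0.95^0.5 * 0.85^0.5 = 0.89861.
t2 = (1-p)^e1 * (1-q)^e2 = 0.05^0.5 * 0.15^0.5 = 0.086603.
4/(1-alpha^2) = 4.0.
D = 4.0*(1 - 0.89861 - 0.086603) = 0.0591

0.0591
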